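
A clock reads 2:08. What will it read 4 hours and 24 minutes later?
Starting time: 2:08
Adding 24 minutes to 8 minutes: 8 + 24 = 32 minutes
Adding 4 hours: 2 + 4 = 6
Final time: 6:32

Final answer: 6:32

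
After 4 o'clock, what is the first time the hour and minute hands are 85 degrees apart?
At t minutes past 4:00, the hour hand is at 30 x 4 + 0.5t degrees and the minute hand is at 6t degrees.
The smaller angle between them is 85 degrees when |30H - 5.5t| = 85 or |30H - 5.5t| = 275.
With H = 4, solve 30 x 4 - 5.5t = +/- target for each target:
  t = (30 x 4 - 85) / 5.5 = 6.36
  t = (30 x 4 + 85) / 5.5 = 37.27
  t = (30 x 4 - 275) / 5.5 = -28.18 (outside (0, 60))
  t = (30 x 4 + 275) / 5.5 = 71.82 (outside (0, 60))
Valid solutions in (0, 60): {6.36, 37.27} minutes.
The first occurrence is t = 6.36 minutes.
The hands form a 85-degree angle at 6.36 minutes past 4:00.

Final answer: 6.36 minutes past 4:00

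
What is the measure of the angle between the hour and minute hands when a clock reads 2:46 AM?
Hour hand position: 2 x 30 + 46 x 0.5 = 83 degrees
Minute hand position: 46 x 6 = 276 degrees
Difference: |83 - 276| = 193 degrees
Since 193 > 180, the smaller angle is 360 - 193 = 167 degrees

Final answer: 167 degrees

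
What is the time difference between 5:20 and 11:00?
From 5:20 to 11:00:
(11 x 60 + 0) - (5 x 60 + 20) = 660 - 320 = 340 minutes
= 5 hours and 40 minutes

Final answer: 5 hours and 40 minutes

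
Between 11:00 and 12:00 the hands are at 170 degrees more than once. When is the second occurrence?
At t minutes past 11:00, the hour hand is at 30 x 11 + 0.5t degrees and the minute hand is at 6t degrees.
The smaller angle between them is 170 degrees when |30H - 5.5t| = 170 or |30H - 5.5t| = 190.
With H = 11, solve 30 x 11 - 5.5t = +/- target for each target:
  t = (30 x 11 - 170) / 5.5 = 29.09
  t = (30 x 11 + 170) / 5.5 = 90.91 (outside (0, 60))
  t = (30 x 11 - 190) / 5.5 = 25.45
  t = (30 x 11 + 190) / 5.5 = 94.55 (outside (0, 60))
Valid solutions in (0, 60): {25.45, 29.09} minutes.
The second occurrence is t = 29.09 minutes.
The hands form a 170-degree angle at 29.09 minutes past 11:00.

Final answer: 29.09 minutes past 11:00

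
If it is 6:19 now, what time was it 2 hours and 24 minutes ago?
Starting time: 6:19 = 379 total minutes past 12:00
Subtracting: 2 hours and 24 minutes = 144 minutes
379 - 144 = 235 minutes
= 3 hours and 55 minutes past 12:00 = 3:55

Final answer: 3:55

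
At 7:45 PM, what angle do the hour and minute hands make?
Hour hand position: 7 x 30 + 45 x 0.5 = 232.5 degrees
Minute hand position: 45 x 6 = 270 degrees
Difference: |232.5 - 270| = 37.5 degrees
The angle between the hands is 37.5 degrees

Final answer: 37.5 degrees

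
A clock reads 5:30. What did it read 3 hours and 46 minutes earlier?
Starting time: 5:30 = 330 total minutes past 12:00
Subtracting: 3 hours and 46 minutes = 226 minutes
330 - 226 = 104 minutes
= 1 hour and 44 minutes past 12:00 = 1:44

Final answer: 1:44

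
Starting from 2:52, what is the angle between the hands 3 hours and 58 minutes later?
First find the time 3 hours and 58 minutes after 2:52.
Total minutes: 2 x 60 + 52 + 3 x 60 + 58 = 410.
410 mod 720 = 410 minutes = 6:50.
Now compute the angle at 6:50:
Hour hand: 6 x 30 + 50 x 0.5 = 205 degrees
Minute hand: 50 x 6 = 300 degrees
Difference: |205 - 300| = 95 degrees
The angle is 95 degrees

Final answer: 95 degrees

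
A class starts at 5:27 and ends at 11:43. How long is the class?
From 5:27 to 11:43:
(11 x 60 + 43) - (5 x 60 + 27) = 703 - 327 = 376 minutes
= 6 hours and 16 minutes

Final answer: 6 hours and 16 minutes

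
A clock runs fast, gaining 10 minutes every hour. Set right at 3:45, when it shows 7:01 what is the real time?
For every 60 true minutes, the faulty clock advances 70 minutes, so 1 faulty-clock minute corresponds to 60/70 true minutes.
From 3:45 to 7:01 on the faulty dial is 196 minutes.
True elapsed: 196 x 60/70 = 168 minutes = 2 hours and 48 minutes.
True time: 3:45 + 2 hours and 48 minutes = 6:33.

Final answer: 6:33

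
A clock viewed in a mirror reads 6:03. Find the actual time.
Reflection across the vertical (12-6) axis maps a hand at angle A degrees to (360 - A) degrees, which sends a reading of T minutes past 12:00 to (720 - T) minutes past 12:00.
Mirror reads 6:03 = 363 minutes past 12:00.
Actual time: (720 - 363) mod 720 = 357 minutes = 5:57.

Final answer: 5:57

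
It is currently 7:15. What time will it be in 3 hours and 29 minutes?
Starting time: 7:15
Adding 29 minutes to 15 minutes: 15 + 29 = 44 minutes
Adding 3 hours: 7 + 3 = 10
Final time: 10:44

Final answer: 10:44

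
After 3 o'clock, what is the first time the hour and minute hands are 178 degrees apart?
At t minutes past 3:00, the hour hand is at 30 x 3 + 0.5t degrees and the minute hand is at 6t degrees.
The smaller angle between them is 178 degrees when |30H - 5.5t| = 178 or |30H - 5.5t| = 182.
With H = 3, solve 30 x 3 - 5.5t = +/- target for each target:
  t = (30 x 3 - 178) / 5.5 = -16 (outside (0, 60))
  t = (30 x 3 + 178) / 5.5 = 48.73
  t = (30 x 3 - 182) / 5.5 = -16.73 (outside (0, 60))
  t = (30 x 3 + 182) / 5.5 = 49.45
Valid solutions in (0, 60): {48.73, 49.45} minutes.
The first occurrence is t = 48.73 minutes.
The hands form a 178-degree angle at 48.73 minutes past 3:00.

Final answer: 48.73 minutes past 3:00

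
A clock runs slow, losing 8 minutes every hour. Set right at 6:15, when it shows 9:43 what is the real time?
For every 60 true minutes, the faulty clock advances 52 minutes, so 1 faulty-clock minute corresponds to 60/52 true minutes.
From 6:15 to 9:43 on the faulty dial is 208 minutes.
True elapsed: 208 x 60/52 = 240 minutes = 4 hours.
True time: 6:15 + 4 hours = 10:15.

Final answer: 10:15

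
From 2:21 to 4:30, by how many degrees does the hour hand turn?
The hour hand moves 0.5 degrees per minute.
Time elapsed: 4:30 - 2:21 = 129 minutes
Angular displacement: 129 x 0.5 = 64.5 degrees

Final answer: 64.5 degrees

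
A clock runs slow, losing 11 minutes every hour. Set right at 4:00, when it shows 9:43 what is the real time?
For every 60 true minutes, the faulty clock advances 49 minutes, so 1 faulty-clock minute corresponds to 60/49 true minutes.
From 4:00 to 9:43 on the faulty dial is 343 minutes.
True elapsed: 343 x 60/49 = 420 minutes = 7 hours.
True time: 4:00 + 7 hours = 11:00.

Final answer: 11:00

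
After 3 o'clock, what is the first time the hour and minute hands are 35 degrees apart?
At t minutes past 3:00, the hour hand is at 30 x 3 + 0.5t degrees and the minute hand is at 6t degrees.
The smaller angle between them is 35 degrees when |30H - 5.5t| = 35 or |30H - 5.5t| = 325.
With H = 3, solve 30 x 3 - 5.5t = +/- target for each target:
  t = (30 x 3 - 35) / 5.5 = 10
  t = (30 x 3 + 35) / 5.5 = 22.73
  t = (30 x 3 - 325) / 5.5 = -42.73 (outside (0, 60))
  t = (30 x 3 + 325) / 5.5 = 75.45 (outside (0, 60))
Valid solutions in (0, 60): {10, 22.73} minutes.
The first occurrence is t = 10 minutes.
The hands form a 35-degree angle at 10 minutes past 3:00.

Final answer: 10 minutes past 3:00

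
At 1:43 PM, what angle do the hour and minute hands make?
Hour hand position: 1 x 30 + 43 x 0.5 = 51.5 degrees
Minute hand position: 43 x 6 = 258 degrees
Difference: |51.5 - 258| = 206.5 degrees
Since 206.5 > 180, the smaller angle is 360 - 206.5 = 153.5 degrees

Final answer: 153.5 degrees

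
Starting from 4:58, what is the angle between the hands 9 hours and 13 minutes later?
First find the time 9 hours and 13 minutes after 4:58.
Total minutes: 4 x 60 + 58 + 9 x 60 + 13 = 851.
851 mod 720 = 131 minutes = 2:11.
Now compute the angle at 2:11:
Hour hand: 2 x 30 + 11 x 0.5 = 65.5 degrees
Minute hand: 11 x 6 = 66 degrees
Difference: |65.5 - 66| = 0.5 degrees
The angle is 0.5 degrees

Final answer: 0.5 degrees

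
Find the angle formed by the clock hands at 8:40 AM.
Hour hand position: 8 x 30 + 40 x 0.5 = 260 degrees
Minute hand position: 40 x 6 = 240 degrees
Difference: |260 - 240| = 20 degrees
The angle between the hands is 20 degrees

Final answer: 20 degrees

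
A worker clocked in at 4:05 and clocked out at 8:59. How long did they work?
From 4:05 to 8:59:
(8 x 60 + 59) - (4 x 60 + 5) = 539 - 245 = 294 minutes
= 4 hours and 54 minutes

Final answer: 4 hours and 54 minutes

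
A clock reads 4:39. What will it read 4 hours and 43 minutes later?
Starting time: 4:39
Adding 43 minutes to 39 minutes: 39 + 43 = 82 minutes = 1 hour and 22 minutes
Adding 4 hours: 4 + 4 + 1 (carry) = 9
Final time: 9:22

Final answer: 9:22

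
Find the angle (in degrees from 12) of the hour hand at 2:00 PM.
The hour hand moves 30 degrees per hour and 0.5 degrees per minute.
At 2:00: (2) x 30 + 0 x 0.5 = 60 + 0 = 60 degrees

Final answer: 60 degrees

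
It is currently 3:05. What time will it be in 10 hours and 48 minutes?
Starting time: 3:05
Adding 48 minutes to 5 minutes: 5 + 48 = 53 minutes
Adding 10 hours: 3 + 10 = 13 - 12 = 1
Final time: 1:53

Final answer: 1:53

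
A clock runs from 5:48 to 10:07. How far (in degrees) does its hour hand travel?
The hour hand moves 0.5 degrees per minute.
Time elapsed: 10:07 - 5:48 = 259 minutes
Angular displacement: 259 x 0.5 = 129.5 degrees

Final answer: 129.5 degrees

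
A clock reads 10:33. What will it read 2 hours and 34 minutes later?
Starting time: 10:33
Adding 34 minutes to 33 minutes: 33 + 34 = 67 minutes = 1 hour and 7 minutes
Adding 2 hours: 10 + 2 + 1 (carry) = 13 - 12 = 1
Final time: 1:07

Final answer: 1:07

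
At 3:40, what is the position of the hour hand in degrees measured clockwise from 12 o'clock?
The hour hand moves 30 degrees per hour and 0.5 degrees per minute.
At 3:40: (3) x 30 + 40 x 0.5 = 90 + 20 = 110 degrees

Final answer: 110 degrees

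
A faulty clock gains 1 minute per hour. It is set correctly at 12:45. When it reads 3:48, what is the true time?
For every 60 true minutes, the faulty clock advances 61 minutes, so 1 faulty-clock minute corresponds to 60/61 true minutes.
From 12:45 to 3:48 on the faulty dial is 183 minutes.
True elapsed: 183 x 60/61 = 180 minutes = 3 hours.
True time: 12:45 + 3 hours = 3:45.

Final answer: 3:45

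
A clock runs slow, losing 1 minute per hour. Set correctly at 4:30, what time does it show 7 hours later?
For every 60 true minutes, the faulty clock advances 60 - 1 = 59 minutes.
True elapsed: 7 hours = 420 minutes.
Faulty clock advances: 420 x 59/60 = 413 minutes (drift: 7 minutes behind).
Shown time: 4:30 + 413 minutes = 11:23.

Final answer: 11:23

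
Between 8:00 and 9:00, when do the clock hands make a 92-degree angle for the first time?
At t minutes past 8:00, the hour hand is at 30 x 8 + 0.5t degrees and the minute hand is at 6t degrees.
The smaller angle between them is 92 degrees when |30H - 5.5t| = 92 or |30H - 5.5t| = 268.
With H = 8, solve 30 x 8 - 5.5t = +/- target for each target:
  t = (30 x 8 - 92) / 5.5 = 26.91
  t = (30 x 8 + 92) / 5.5 = 60.36 (outside (0, 60))
  t = (30 x 8 - 268) / 5.5 = -5.09 (outside (0, 60))
  t = (30 x 8 + 268) / 5.5 = 92.36 (outside (0, 60))
Valid solutions in (0, 60): {26.91} minutes.
The first occurrence is t = 26.91 minutes.
The hands form a 92-degree angle at 26.91 minutes past 8:00.

Final answer: 26.91 minutes past 8:00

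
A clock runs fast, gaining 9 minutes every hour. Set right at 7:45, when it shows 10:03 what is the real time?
For every 60 true minutes, the faulty clock advances 69 minutes, so 1 faulty-clock minute corresponds to 60/69 true minutes.
From 7:45 to 10:03 on the faulty dial is 138 minutes.
True elapsed: 138 x 60/69 = 120 minutes = 2 hours.
True time: 7:45 + 2 hours = 9:45.

Final answer: 9:45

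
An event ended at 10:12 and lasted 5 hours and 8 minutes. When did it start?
Starting time: 10:12 = 612 total minutes past 12:00
Subtracting: 5 hours and 8 minutes = 308 minutes
612 - 308 = 304 minutes
= 5 hours and 4 minutes past 12:00 = 5:04

Final answer: 5:04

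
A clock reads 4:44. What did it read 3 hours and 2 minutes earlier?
Starting time: 4:44 = 284 total minutes past 12:00
Subtracting: 3 hours and 2 minutes = 182 minutes
284 - 182 = 102 minutes
= 1 hour and 42 minutes past 12:00 = 1:42

Final answer: 1:42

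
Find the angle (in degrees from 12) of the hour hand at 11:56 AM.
The hour hand moves 30 degrees per hour and 0.5 degrees per minute.
At 11:56: (11) x 30 + 56 x 0.5 = 330 + 28 = 358 degrees

Final answer: 358 degrees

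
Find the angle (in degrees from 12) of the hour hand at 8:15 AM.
The hour hand moves 30 degrees per hour and 0.5 degrees per minute.
At 8:15: (8) x 30 + 15 x 0.5 = 240 + 7.5 = 247.5 degrees

Final answer: 247.5 degrees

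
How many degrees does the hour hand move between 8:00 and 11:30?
The hour hand moves 0.5 degrees per minute.
Time elapsed: 11:30 - 8:00 = 210 minutes
Angular displacement: 210 x 0.5 = 105 degrees

Final answer: 105 degrees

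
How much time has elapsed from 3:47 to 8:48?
From 3:47 to 8:48:
(8 x 60 + 48) - (3 x 60 + 47) = 528 - 227 = 301 minutes
= 5 hours and 1 minute

Final answer: 5 hours and 1 minute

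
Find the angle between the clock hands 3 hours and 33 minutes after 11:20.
First find the time 3 hours and 33 minutes after 11:20.
Total minutes: 11 x 60 + 20 + 3 x 60 + 33 = 893.
893 mod 720 = 173 minutes = 2:53.
Now compute the angle at 2:53:
Hour hand: 2 x 30 + 53 x 0.5 = 86.5 degrees
Minute hand: 53 x 6 = 318 degrees
Difference: |86.5 - 318| = 231.5 degrees
Smaller angle: 360 - 231.5 = 128.5 degrees

Final answer: 128.5 degrees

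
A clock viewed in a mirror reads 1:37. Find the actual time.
Reflection across the vertical (12-6) axis maps a hand at angle A degrees to (360 - A) degrees, which sends a reading of T minutes past 12:00 to (720 - T) minutes past 12:00.
Mirror reads 1:37 = 97 minutes past 12:00.
Actual time: (720 - 97) mod 720 = 623 minutes = 10:23.

Final answer: 10:23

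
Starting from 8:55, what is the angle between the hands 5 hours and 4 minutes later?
First find the time 5 hours and 4 minutes after 8:55.
Total minutes: 8 x 60 + 55 + 5 x 60 + 4 = 839.
839 mod 720 = 119 minutes = 1:59.
Now compute the angle at 1:59:
Hour hand: 1 x 30 + 59 x 0.5 = 59.5 degrees
Minute hand: 59 x 6 = 354 degrees
Difference: |59.5 - 354| = 294.5 degrees
Smaller angle: 360 - 294.5 = 65.5 degrees

Final answer: 65.5 degrees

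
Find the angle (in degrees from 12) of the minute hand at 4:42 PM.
The minute hand moves 6 degrees per minute.
At 4:42: 42 x 6 = 252 degrees

Final answer: 252 degrees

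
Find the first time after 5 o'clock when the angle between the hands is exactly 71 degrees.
At t minutes past 5:00, the hour hand is at 30 x 5 + 0.5t degrees and the minute hand is at 6t degrees.
The smaller angle between them is 71 degrees when |30H - 5.5t| = 71 or |30H - 5.5t| = 289.
With H = 5, solve 30 x 5 - 5.5t = +/- target for each target:
  t = (30 x 5 - 71) / 5.5 = 14.36
  t = (30 x 5 + 71) / 5.5 = 40.18
  t = (30 x 5 - 289) / 5.5 = -25.27 (outside (0, 60))
  t = (30 x 5 + 289) / 5.5 = 79.82 (outside (0, 60))
Valid solutions in (0, 60): {14.36, 40.18} minutes.
The first occurrence is t = 14.36 minutes.
The hands form a 71-degree angle at 14.36 minutes past 5:00.

Final answer: 14.36 minutes past 5:00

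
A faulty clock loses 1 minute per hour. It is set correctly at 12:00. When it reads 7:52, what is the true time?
For every 60 true minutes, the faulty clock advances 59 minutes, so 1 faulty-clock minute corresponds to 60/59 true minutes.
From 12:00 to 7:52 on the faulty dial is 472 minutes.
True elapsed: 472 x 60/59 = 480 minutes = 8 hours.
True time: 12:00 + 8 hours = 8:00.

Final answer: 8:00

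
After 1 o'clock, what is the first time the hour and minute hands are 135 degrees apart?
At t minutes past 1:00, the hour hand is at 30 x 1 + 0.5t degrees and the minute hand is at 6t degrees.
The smaller angle between them is 135 degrees when |30H - 5.5t| = 135 or |30H - 5.5t| = 225.
With H = 1, solve 30 x 1 - 5.5t = +/- target for each target:
  t = (30 x 1 - 135) / 5.5 = -19.09 (outside (0, 60))
  t = (30 x 1 + 135) / 5.5 = 30
  t = (30 x 1 - 225) / 5.5 = -35.45 (outside (0, 60))
  t = (30 x 1 + 225) / 5.5 = 46.36
Valid solutions in (0, 60): {30, 46.36} minutes.
The first occurrence is t = 30 minutes.
The hands form a 135-degree angle at 30 minutes past 1:00.

Final answer: 30 minutes past 1:00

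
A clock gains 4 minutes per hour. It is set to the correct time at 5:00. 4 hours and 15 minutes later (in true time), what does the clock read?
For every 60 true minutes, the faulty clock advances 60 + 4 = 64 minutes.
True elapsed: 4 hours and 15 minutes = 255 minutes.
Faulty clock advances: 255 x 64/60 = 272 minutes (drift: 17 minutes ahead).
Shown time: 5:00 + 272 minutes = 9:32.

Final answer: 9:32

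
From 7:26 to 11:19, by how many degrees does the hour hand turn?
The hour hand moves 0.5 degrees per minute.
Time elapsed: 11:19 - 7:26 = 233 minutes
Angular displacement: 233 x 0.5 = 116.5 degrees

Final answer: 116.5 degrees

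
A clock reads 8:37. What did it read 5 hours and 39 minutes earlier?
Starting time: 8:37 = 517 total minutes past 12:00
Subtracting: 5 hours and 39 minutes = 339 minutes
517 - 339 = 178 minutes
= 2 hours and 58 minutes past 12:00 = 2:58

Final answer: 2:58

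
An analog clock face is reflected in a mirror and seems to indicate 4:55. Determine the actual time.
Reflection across the vertical (12-6) axis maps a hand at angle A degrees to (360 - A) degrees, which sends a reading of T minutes past 12:00 to (720 - T) minutes past 12:00.
Mirror reads 4:55 = 295 minutes past 12:00.
Actual time: (720 - 295) mod 720 = 425 minutes = 7:05.

Final answer: 7:05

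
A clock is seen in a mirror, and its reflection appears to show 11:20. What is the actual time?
Reflection across the vertical (12-6) axis maps a hand at angle A degrees to (360 - A) degrees, which sends a reading of T minutes past 12:00 to (720 - T) minutes past 12:00.
Mirror reads 11:20 = 680 minutes past 12:00.
Actual time: (720 - 680) mod 720 = 40 minutes = 12:40.

Final answer: 12:40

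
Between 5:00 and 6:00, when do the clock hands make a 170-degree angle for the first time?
At t minutes past 5:00, the hour hand is at 30 x 5 + 0.5t degrees and the minute hand is at 6t degrees.
The smaller angle between them is 170 degrees when |30H - 5.5t| = 170 or |30H - 5.5t| = 190.
With H = 5, solve 30 x 5 - 5.5t = +/- target for each target:
  t = (30 x 5 - 170) / 5.5 = -3.64 (outside (0, 60))
  t = (30 x 5 + 170) / 5.5 = 58.18
  t = (30 x 5 - 190) / 5.5 = -7.27 (outside (0, 60))
  t = (30 x 5 + 190) / 5.5 = 61.82 (outside (0, 60))
Valid solutions in (0, 60): {58.18} minutes.
The first occurrence is t = 58.18 minutes.
The hands form a 170-degree angle at 58.18 minutes past 5:00.

Final answer: 58.18 minutes past 5:00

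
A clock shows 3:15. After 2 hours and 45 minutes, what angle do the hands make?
First find the time 2 hours and 45 minutes after 3:15.
Total minutes: 3 x 60 + 15 + 2 x 60 + 45 = 360.
360 mod 720 = 360 minutes = 6:00.
Now compute the angle at 6:00:
Hour hand: 6 x 30 + 0 x 0.5 = 180 degrees
Minute hand: 0 x 6 = 0 degrees
Difference: |180 - 0| = 180 degrees
The angle is 180 degrees

Final answer: 180 degrees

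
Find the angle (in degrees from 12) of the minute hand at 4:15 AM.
The minute hand moves 6 degrees per minute.
At 4:15: 15 x 6 = 90 degrees

Final answer: 90 degrees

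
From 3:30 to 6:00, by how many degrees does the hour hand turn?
The hour hand moves 0.5 degrees per minute.
Time elapsed: 6:00 - 3:30 = 150 minutes
Angular displacement: 150 x 0.5 = 75 degrees

Final answer: 75 degrees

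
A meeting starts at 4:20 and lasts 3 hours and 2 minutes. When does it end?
Starting time: 4:20
Adding 2 minutes to 20 minutes: 20 + 2 = 22 minutes
Adding 3 hours: 4 + 3 = 7
Final time: 7:22

Final answer: 7:22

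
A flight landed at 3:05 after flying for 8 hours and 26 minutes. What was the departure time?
Starting time: 3:05 = 185 total minutes past 12:00
Subtracting: 8 hours and 26 minutes = 506 minutes
185 - 506 = -321 (negative, add 12 hours = 720) = 399 minutes
= 6 hours and 39 minutes past 12:00 = 6:39

Final answer: 6:39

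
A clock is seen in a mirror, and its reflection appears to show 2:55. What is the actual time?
Reflection across the vertical (12-6) axis maps a hand at angle A degrees to (360 - A) degrees, which sends a reading of T minutes past 12:00 to (720 - T) minutes past 12:00.
Mirror reads 2:55 = 175 minutes past 12:00.
Actual time: (720 - 175) mod 720 = 545 minutes = 9:05.

Final answer: 9:05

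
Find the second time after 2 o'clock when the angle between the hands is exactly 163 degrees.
At t minutes past 2:00, the hour hand is at 30 x 2 + 0.5t degrees and the minute hand is at 6t degrees.
The smaller angle between them is 163 degrees when |30H - 5.5t| = 163 or |30H - 5.5t| = 197.
With H = 2, solve 30 x 2 - 5.5t = +/- target for each target:
  t = (30 x 2 - 163) / 5.5 = -18.73 (outside (0, 60))
  t = (30 x 2 + 163) / 5.5 = 40.55
  t = (30 x 2 - 197) / 5.5 = -24.91 (outside (0, 60))
  t = (30 x 2 + 197) / 5.5 = 46.73
Valid solutions in (0, 60): {40.55, 46.73} minutes.
The second occurrence is t = 46.73 minutes.
The hands form a 163-degree angle at 46.73 minutes past 2:00.

Final answer: 46.73 minutes past 2:00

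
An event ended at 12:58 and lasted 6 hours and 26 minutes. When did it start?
Starting time: 12:58 = 58 total minutes past 12:00
Subtracting: 6 hours and 26 minutes = 386 minutes
58 - 386 = -328 (negative, add 12 hours = 720) = 392 minutes
= 6 hours and 32 minutes past 12:00 = 6:32

Final answer: 6:32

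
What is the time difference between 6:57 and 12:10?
From 6:57 to 12:10:
(12 x 60 + 10) - (6 x 60 + 57) = 730 - 417 = 313 minutes
= 5 hours and 13 minutes

Final answer: 5 hours and 13 minutes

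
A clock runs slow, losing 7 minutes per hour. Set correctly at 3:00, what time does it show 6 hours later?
For every 60 true minutes, the faulty clock advances 60 - 7 = 53 minutes.
True elapsed: 6 hours = 360 minutes.
Faulty clock advances: 360 x 53/60 = 318 minutes (drift: 42 minutes behind).
Shown time: 3:00 + 318 minutes = 8:18.

Final answer: 8:18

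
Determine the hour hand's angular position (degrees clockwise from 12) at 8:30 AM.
The hour hand moves 30 degrees per hour and 0.5 degrees per minute.
At 8:30: (8) x 30 + 30 x 0.5 = 240 + 15 = 255 degrees

Final answer: 255 degrees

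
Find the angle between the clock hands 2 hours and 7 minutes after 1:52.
First find the time 2 hours and 7 minutes after 1:52.
Total minutes: 1 x 60 + 52 + 2 x 60 + 7 = 239.
239 mod 720 = 239 minutes = 3:59.
Now compute the angle at 3:59:
Hour hand: 3 x 30 + 59 x 0.5 = 119.5 degrees
Minute hand: 59 x 6 = 354 degrees
Difference: |119.5 - 354| = 234.5 degrees
Smaller angle: 360 - 234.5 = 125.5 degrees

Final answer: 125.5 degrees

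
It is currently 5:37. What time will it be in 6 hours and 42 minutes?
Starting time: 5:37
Adding 42 minutes to 37 minutes: 37 + 42 = 79 minutes = 1 hour and 19 minutes
Adding 6 hours: 5 + 6 + 1 (carry) = 12
Final time: 12:19

Final answer: 12:19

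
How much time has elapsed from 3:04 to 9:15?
From 3:04 to 9:15:
(9 x 60 + 15) - (3 x 60 + 4) = 555 - 184 = 371 minutes
= 6 hours and 11 minutes

Final answer: 6 hours and 11 minutes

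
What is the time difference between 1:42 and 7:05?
From 1:42 to 7:05:
(7 x 60 + 5) - (1 x 60 + 42) = 425 - 102 = 323 minutes
= 5 hours and 23 minutes

Final answer: 5 hours and 23 minutes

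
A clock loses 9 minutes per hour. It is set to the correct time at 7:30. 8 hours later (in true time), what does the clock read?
For every 60 true minutes, the faulty clock advances 60 - 9 = 51 minutes.
True elapsed: 8 hours = 480 minutes.
Faulty clock advances: 480 x 51/60 = 408 minutes (drift: 72 minutes behind).
Shown time: 7:30 + 408 minutes = 2:18.

Final answer: 2:18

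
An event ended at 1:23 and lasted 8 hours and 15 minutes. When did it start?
Starting time: 1:23 = 83 total minutes past 12:00
Subtracting: 8 hours and 15 minutes = 495 minutes
83 - 495 = -412 (negative, add 12 hours = 720) = 308 minutes
= 5 hours and 8 minutes past 12:00 = 5:08

Final answer: 5:08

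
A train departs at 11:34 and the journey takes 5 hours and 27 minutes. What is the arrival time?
Starting time: 11:34
Adding 27 minutes to 34 minutes: 34 + 27 = 61 minutes = 1 hour and 1 minute
Adding 5 hours: 11 + 5 + 1 (carry) = 17 - 12 = 5
Final time: 5:01

Final answer: 5:01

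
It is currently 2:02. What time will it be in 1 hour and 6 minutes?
Starting time: 2:02
Adding 6 minutes to 2 minutes: 2 + 6 = 8 minutes
Adding 1 hour: 2 + 1 = 3
Final time: 3:08

Final answer: 3:08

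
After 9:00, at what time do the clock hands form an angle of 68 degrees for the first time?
At t minutes past 9:00, the hour hand is at 30 x 9 + 0.5t degrees and the minute hand is at 6t degrees.
The smaller angle between them is 68 degrees when |30H - 5.5t| = 68 or |30H - 5.5t| = 292.
With H = 9, solve 30 x 9 - 5.5t = +/- target for each target:
  t = (30 x 9 - 68) / 5.5 = 36.73
  t = (30 x 9 + 68) / 5.5 = 61.45 (outside (0, 60))
  t = (30 x 9 - 292) / 5.5 = -4 (outside (0, 60))
  t = (30 x 9 + 292) / 5.5 = 102.18 (outside (0, 60))
Valid solutions in (0, 60): {36.73} minutes.
The first occurrence is t = 36.73 minutes.
The hands form a 68-degree angle at 36.73 minutes past 9:00.

Final answer: 36.73 minutes past 9:00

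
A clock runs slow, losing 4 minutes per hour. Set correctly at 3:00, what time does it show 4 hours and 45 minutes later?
For every 60 true minutes, the faulty clock advances 60 - 4 = 56 minutes.
True elapsed: 4 hours and 45 minutes = 285 minutes.
Faulty clock advances: 285 x 56/60 = 266 minutes (drift: 19 minutes behind).
Shown time: 3:00 + 266 minutes = 7:26.

Final answer: 7:26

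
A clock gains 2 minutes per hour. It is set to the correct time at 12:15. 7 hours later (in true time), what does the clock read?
For every 60 true minutes, the faulty clock advances 60 + 2 = 62 minutes.
True elapsed: 7 hours = 420 minutes.
Faulty clock advances: 420 x 62/60 = 434 minutes (drift: 14 minutes ahead).
Shown time: 12:15 + 434 minutes = 7:29.

Final answer: 7:29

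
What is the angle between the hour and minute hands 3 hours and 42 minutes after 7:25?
First find the time 3 hours and 42 minutes after 7:25.
Total minutes: 7 x 60 + 25 + 3 x 60 + 42 = 667.
667 mod 720 = 667 minutes = 11:07.
Now compute the angle at 11:07:
Hour hand: 11 x 30 + 7 x 0.5 = 333.5 degrees
Minute hand: 7 x 6 = 42 degrees
Difference: |333.5 - 42| = 291.5 degrees
Smaller angle: 360 - 291.5 = 68.5 degrees

Final answer: 68.5 degrees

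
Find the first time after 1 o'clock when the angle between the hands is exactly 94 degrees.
At t minutes past 1:00, the hour hand is at 30 x 1 + 0.5t degrees and the minute hand is at 6t degrees.
The smaller angle between them is 94 degrees when |30H - 5.5t| = 94 or |30H - 5.5t| = 266.
With H = 1, solve 30 x 1 - 5.5t = +/- target for each target:
  t = (30 x 1 - 94) / 5.5 = -11.64 (outside (0, 60))
  t = (30 x 1 + 94) / 5.5 = 22.55
  t = (30 x 1 - 266) / 5.5 = -42.91 (outside (0, 60))
  t = (30 x 1 + 266) / 5.5 = 53.82
Valid solutions in (0, 60): {22.55, 53.82} minutes.
The first occurrence is t = 22.55 minutes.
The hands form a 94-degree angle at 22.55 minutes past 1:00.

Final answer: 22.55 minutes past 1:00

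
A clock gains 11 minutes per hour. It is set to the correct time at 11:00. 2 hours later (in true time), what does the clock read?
For every 60 true minutes, the faulty clock advances 60 + 11 = 71 minutes.
True elapsed: 2 hours = 120 minutes.
Faulty clock advances: 120 x 71/60 = 142 minutes (drift: 22 minutes ahead).
Shown time: 11:00 + 142 minutes = 1:22.

Final answer: 1:22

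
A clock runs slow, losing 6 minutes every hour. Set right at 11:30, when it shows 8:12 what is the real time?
For every 60 true minutes, the faulty clock advances 54 minutes, so 1 faulty-clock minute corresponds to 60/54 true minutes.
From 11:30 to 8:12 on the faulty dial is 522 minutes.
True elapsed: 522 x 60/54 = 580 minutes = 9 hours and 40 minutes.
True time: 11:30 + 9 hours and 40 minutes = 9:10.

Final answer: 9:10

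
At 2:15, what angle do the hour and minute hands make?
Hour hand position: 2 x 30 + 15 x 0.5 = 67.5 degrees
Minute hand position: 15 x 6 = 90 degrees
Difference: |67.5 - 90| = 22.5 degrees
The angle between the hands is 22.5 degrees

Final answer: 22.5 degrees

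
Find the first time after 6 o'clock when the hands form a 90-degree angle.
At t minutes past 6:00, the hour hand is at 30 x 6 + 0.5t degrees and the minute hand is at 6t degrees.
The smaller angle between them is 90 degrees when |30H - 5.5t| = 90 or |30H - 5.5t| = 270.
With H = 6, solve 30 x 6 - 5.5t = +/- target for each target:
  t = (30 x 6 - 90) / 5.5 = 16.36
  t = (30 x 6 + 90) / 5.5 = 49.09
  t = (30 x 6 - 270) / 5.5 = -16.36 (outside (0, 60))
  t = (30 x 6 + 270) / 5.5 = 81.82 (outside (0, 60))
Valid solutions in (0, 60): {16.36, 49.09} minutes.
First occurrence: t = 16.36 minutes.
The hands are at right angles at 16.36 minutes past 6:00.

Final answer: 16.36 minutes past 6:00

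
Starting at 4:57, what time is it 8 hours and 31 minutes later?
Starting time: 4:57
Adding 31 minutes to 57 minutes: 57 + 31 = 88 minutes = 1 hour and 28 minutes
Adding 8 hours: 4 + 8 + 1 (carry) = 13 - 12 = 1
Final time: 1:28

Final answer: 1:28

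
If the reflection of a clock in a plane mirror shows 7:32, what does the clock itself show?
Reflection across the vertical (12-6) axis maps a hand at angle A degrees to (360 - A) degrees, which sends a reading of T minutes past 12:00 to (720 - T) minutes past 12:00.
Mirror reads 7:32 = 452 minutes past 12:00.
Actual time: (720 - 452) mod 720 = 268 minutes = 4:28.

Final answer: 4:28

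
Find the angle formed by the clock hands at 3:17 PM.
Hour hand position: 3 x 30 + 17 x 0.5 = 98.5 degrees
Minute hand position: 17 x 6 = 102 degrees
Difference: |98.5 - 102| = 3.5 degrees
The angle between the hands is 3.5 degrees

Final answer: 3.5 degrees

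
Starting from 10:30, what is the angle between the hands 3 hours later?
First find the time 3 hours after 10:30.
Total minutes: 10 x 60 + 30 + 3 x 60 + 0 = 810.
810 mod 720 = 90 minutes = 1:30.
Now compute the angle at 1:30:
Hour hand: 1 x 30 + 30 x 0.5 = 45 degrees
Minute hand: 30 x 6 = 180 degrees
Difference: |45 - 180| = 135 degrees
The angle is 135 degrees

Final answer: 135 degrees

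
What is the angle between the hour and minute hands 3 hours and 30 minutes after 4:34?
First find the time 3 hours and 30 minutes after 4:34.
Total minutes: 4 x 60 + 34 + 3 x 60 + 30 = 484.
484 mod 720 = 484 minutes = 8:04.
Now compute the angle at 8:04:
Hour hand: 8 x 30 + 4 x 0.5 = 242 degrees
Minute hand: 4 x 6 = 24 degrees
Difference: |242 - 24| = 218 degrees
Smaller angle: 360 - 218 = 142 degrees

Final answer: 142 degrees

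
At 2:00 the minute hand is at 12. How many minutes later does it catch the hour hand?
The minute hand gains 5.5 degrees per minute on the hour hand.
At 2:00, the hour hand is at 60 degrees and the minute hand is at 0 degrees.
The gap is 60 degrees. Time to close: 60/5.5 = 60 x 2/11 = 10.91 minutes.
The hands overlap at 10.91 minutes past 2:00.

Final answer: 10.91 minutes past 2:00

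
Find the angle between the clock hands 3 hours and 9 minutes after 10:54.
First find the time 3 hours and 9 minutes after 10:54.
Total minutes: 10 x 60 + 54 + 3 x 60 + 9 = 843.
843 mod 720 = 123 minutes = 2:03.
Now compute the angle at 2:03:
Hour hand: 2 x 30 + 3 x 0.5 = 61.5 degrees
Minute hand: 3 x 6 = 18 degrees
Difference: |61.5 - 18| = 43.5 degrees
The angle is 43.5 degrees

Final answer: 43.5 degrees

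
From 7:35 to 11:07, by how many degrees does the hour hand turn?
The hour hand moves 0.5 degrees per minute.
Time elapsed: 11:07 - 7:35 = 212 minutes
Angular displacement: 212 x 0.5 = 106 degrees

Final answer: 106 degrees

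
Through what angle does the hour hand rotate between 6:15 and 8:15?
The hour hand moves 0.5 degrees per minute.
Time elapsed: 8:15 - 6:15 = 120 minutes
Angular displacement: 120 x 0.5 = 60 degrees

Final answer: 60 degrees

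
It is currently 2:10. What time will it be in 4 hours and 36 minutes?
Starting time: 2:10
Adding 36 minutes to 10 minutes: 10 + 36 = 46 minutes
Adding 4 hours: 2 + 4 = 6
Final time: 6:46

Final answer: 6:46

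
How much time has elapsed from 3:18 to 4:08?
From 3:18 to 4:08:
(4 x 60 + 8) - (3 x 60 + 18) = 248 - 198 = 50 minutes
= 50 minutes

Final answer: 50 minutes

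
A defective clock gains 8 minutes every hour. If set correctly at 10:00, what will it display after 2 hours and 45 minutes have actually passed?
For every 60 true minutes, the faulty clock advances 60 + 8 = 68 minutes.
True elapsed: 2 hours and 45 minutes = 165 minutes.
Faulty clock advances: 165 x 68/60 = 187 minutes (drift: 22 minutes ahead).
Shown time: 10:00 + 187 minutes = 1:07.

Final answer: 1:07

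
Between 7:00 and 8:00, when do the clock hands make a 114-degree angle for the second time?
At t minutes past 7:00, the hour hand is at 30 x 7 + 0.5t degrees and the minute hand is at 6t degrees.
The smaller angle between them is 114 degrees when |30H - 5.5t| = 114 or |30H - 5.5t| = 246.
With H = 7, solve 30 x 7 - 5.5t = +/- target for each target:
  t = (30 x 7 - 114) / 5.5 = 17.45
  t = (30 x 7 + 114) / 5.5 = 58.91
  t = (30 x 7 - 246) / 5.5 = -6.55 (outside (0, 60))
  t = (30 x 7 + 246) / 5.5 = 82.91 (outside (0, 60))
Valid solutions in (0, 60): {17.45, 58.91} minutes.
The second occurrence is t = 58.91 minutes.
The hands form a 114-degree angle at 58.91 minutes past 7:00.

Final answer: 58.91 minutes past 7:00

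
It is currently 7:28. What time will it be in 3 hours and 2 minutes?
Starting time: 7:28
Adding 2 minutes to 28 minutes: 28 + 2 = 30 minutes
Adding 3 hours: 7 + 3 = 10
Final time: 10:30

Final answer: 10:30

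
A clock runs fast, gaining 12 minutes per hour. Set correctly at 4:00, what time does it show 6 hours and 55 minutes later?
For every 60 true minutes, the faulty clock advances 60 + 12 = 72 minutes.
True elapsed: 6 hours and 55 minutes = 415 minutes.
Faulty clock advances: 415 x 72/60 = 498 minutes (drift: 83 minutes ahead).
Shown time: 4:00 + 498 minutes = 12:18.

Final answer: 12:18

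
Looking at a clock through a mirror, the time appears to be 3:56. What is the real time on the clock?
Reflection across the vertical (12-6) axis maps a hand at angle A degrees to (360 - A) degrees, which sends a reading of T minutes past 12:00 to (720 - T) minutes past 12:00.
Mirror reads 3:56 = 236 minutes past 12:00.
Actual time: (720 - 236) mod 720 = 484 minutes = 8:04.

Final answer: 8:04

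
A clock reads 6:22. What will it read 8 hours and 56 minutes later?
Starting time: 6:22
Adding 56 minutes to 22 minutes: 22 + 56 = 78 minutes = 1 hour and 18 minutes
Adding 8 hours: 6 + 8 + 1 (carry) = 15 - 12 = 3
Final time: 3:18

Final answer: 3:18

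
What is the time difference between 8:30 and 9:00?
From 8:30 to 9:00:
(9 x 60 + 0) - (8 x 60 + 30) = 540 - 510 = 30 minutes
= 30 minutes

Final answer: 30 minutes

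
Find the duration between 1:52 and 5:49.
From 1:52 to 5:49:
(5 x 60 + 49) - (1 x 60 + 52) = 349 - 112 = 237 minutes
= 3 hours and 57 minutes

Final answer: 3 hours and 57 minutes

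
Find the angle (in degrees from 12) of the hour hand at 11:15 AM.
The hour hand moves 30 degrees per hour and 0.5 degrees per minute.
At 11:15: (11) x 30 + 15 x 0.5 = 330 + 7.5 = 337.5 degrees

Final answer: 337.5 degrees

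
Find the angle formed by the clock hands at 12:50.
Hour hand position: 0 x 30 + 50 x 0.5 = 25 degrees
Minute hand position: 50 x 6 = 300 degrees
Difference: |25 - 300| = 275 degrees
Since 275 > 180, the smaller angle is 360 - 275 = 85 degrees

Final answer: 85 degrees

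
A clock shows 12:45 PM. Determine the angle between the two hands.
Hour hand position: 0 x 30 + 45 x 0.5 = 22.5 degrees
Minute hand position: 45 x 6 = 270 degrees
Difference: |22.5 - 270| = 247.5 degrees
Since 247.5 > 180, the smaller angle is 360 - 247.5 = 112.5 degrees

Final answer: 112.5 degrees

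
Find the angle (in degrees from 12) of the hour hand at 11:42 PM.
The hour hand moves 30 degrees per hour and 0.5 degrees per minute.
At 11:42: (11) x 30 + 42 x 0.5 = 330 + 21 = 351 degrees

Final answer: 351 degrees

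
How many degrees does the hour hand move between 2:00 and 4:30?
The hour hand moves 0.5 degrees per minute.
Time elapsed: 4:30 - 2:00 = 150 minutes
Angular displacement: 150 x 0.5 = 75 degrees

Final answer: 75 degrees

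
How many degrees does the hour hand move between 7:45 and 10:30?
The hour hand moves 0.5 degrees per minute.
Time elapsed: 10:30 - 7:45 = 165 minutes
Angular displacement: 165 x 0.5 = 82.5 degrees

Final answer: 82.5 degrees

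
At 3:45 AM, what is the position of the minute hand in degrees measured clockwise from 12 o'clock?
The minute hand moves 6 degrees per minute.
At 3:45: 45 x 6 = 270 degrees

Final answer: 270 degrees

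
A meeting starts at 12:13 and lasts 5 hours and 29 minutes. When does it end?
Starting time: 12:13
Adding 29 minutes to 13 minutes: 13 + 29 = 42 minutes
Adding 5 hours: 12 + 5 = 17 - 12 = 5
Final time: 5:42

Final answer: 5:42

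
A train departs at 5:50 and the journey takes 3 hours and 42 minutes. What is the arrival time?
Starting time: 5:50
Adding 42 minutes to 50 minutes: 50 + 42 = 92 minutes = 1 hour and 32 minutes
Adding 3 hours: 5 + 3 + 1 (carry) = 9
Final time: 9:32

Final answer: 9:32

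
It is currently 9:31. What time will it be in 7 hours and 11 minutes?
Starting time: 9:31
Adding 11 minutes to 31 minutes: 31 + 11 = 42 minutes
Adding 7 hours: 9 + 7 = 16 - 12 = 4
Final time: 4:42

Final answer: 4:42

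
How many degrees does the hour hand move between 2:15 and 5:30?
The hour hand moves 0.5 degrees per minute.
Time elapsed: 5:30 - 2:15 = 195 minutes
Angular displacement: 195 x 0.5 = 97.5 degrees

Final answer: 97.5 degrees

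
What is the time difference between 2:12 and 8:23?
From 2:12 to 8:23:
(8 x 60 + 23) - (2 x 60 + 12) = 503 - 132 = 371 minutes
= 6 hours and 11 minutes

Final answer: 6 hours and 11 minutes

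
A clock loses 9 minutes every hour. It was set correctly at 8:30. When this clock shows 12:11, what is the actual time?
For every 60 true minutes, the faulty clock advances 51 minutes, so 1 faulty-clock minute corresponds to 60/51 true minutes.
From 8:30 to 12:11 on the faulty dial is 221 minutes.
True elapsed: 221 x 60/51 = 260 minutes = 4 hours and 20 minutes.
True time: 8:30 + 4 hours and 20 minutes = 12:50.

Final answer: 12:50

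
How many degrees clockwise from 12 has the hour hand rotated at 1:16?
The hour hand moves 30 degrees per hour and 0.5 degrees per minute.
At 1:16: (1) x 30 + 16 x 0.5 = 30 + 8 = 38 degrees

Final answer: 38 degrees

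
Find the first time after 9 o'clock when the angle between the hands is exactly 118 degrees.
At t minutes past 9:00, the hour hand is at 30 x 9 + 0.5t degrees and the minute hand is at 6t degrees.
The smaller angle between them is 118 degrees when |30H - 5.5t| = 118 or |30H - 5.5t| = 242.
With H = 9, solve 30 x 9 - 5.5t = +/- target for each target:
  t = (30 x 9 - 118) / 5.5 = 27.64
  t = (30 x 9 + 118) / 5.5 = 70.55 (outside (0, 60))
  t = (30 x 9 - 242) / 5.5 = 5.09
  t = (30 x 9 + 242) / 5.5 = 93.09 (outside (0, 60))
Valid solutions in (0, 60): {5.09, 27.64} minutes.
The first occurrence is t = 5.09 minutes.
The hands form a 118-degree angle at 5.09 minutes past 9:00.

Final answer: 5.09 minutes past 9:00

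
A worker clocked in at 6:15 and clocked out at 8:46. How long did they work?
From 6:15 to 8:46:
(8 x 60 + 46) - (6 x 60 + 15) = 526 - 375 = 151 minutes
= 2 hours and 31 minutes

Final answer: 2 hours and 31 minutes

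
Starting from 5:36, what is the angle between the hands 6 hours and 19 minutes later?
First find the time 6 hours and 19 minutes after 5:36.
Total minutes: 5 x 60 + 36 + 6 x 60 + 19 = 715.
715 mod 720 = 715 minutes = 11:55.
Now compute the angle at 11:55:
Hour hand: 11 x 30 + 55 x 0.5 = 357.5 degrees
Minute hand: 55 x 6 = 330 degrees
Difference: |357.5 - 330| = 27.5 degrees
The angle is 27.5 degrees

Final answer: 27.5 degrees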